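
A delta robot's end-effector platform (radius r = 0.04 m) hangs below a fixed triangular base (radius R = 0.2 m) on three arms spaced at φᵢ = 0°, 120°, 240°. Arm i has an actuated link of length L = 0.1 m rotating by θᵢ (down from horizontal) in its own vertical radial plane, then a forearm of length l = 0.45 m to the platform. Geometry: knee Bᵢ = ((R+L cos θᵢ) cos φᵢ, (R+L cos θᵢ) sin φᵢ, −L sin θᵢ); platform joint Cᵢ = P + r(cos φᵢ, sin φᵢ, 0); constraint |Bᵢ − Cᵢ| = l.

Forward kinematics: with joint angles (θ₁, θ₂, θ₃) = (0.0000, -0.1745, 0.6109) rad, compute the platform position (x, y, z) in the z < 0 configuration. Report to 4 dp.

arm 1 at φ=0.0°: ρ1 = 0.2600;  centre 1 = (0.2600, 0.0000, 0.0000)
arm 2 at φ=120.0°: ρ2 = 0.2585;  centre 2 = (-0.1292, 0.2239, 0.0174)
centre 3 = (0.2419·cos240.0°, 0.2419·sin240.0°, -0.0574) = (-0.1210, -0.2095, -0.0574)
eliminate P² terms by subtracting sphere 1 from 2 and 3
plane₁₂: -0.7785x+0.4477y+0.0347z = -0.0005
det = 0.6673;  x = 0.0042+-0.0552z,  y = 0.0062+-0.1735z
quadratic in z: (1.0331)z²+(0.0261)z+(-0.1370)=0, √Δ=0.7529 → z ∈ {-0.3770, 0.3518}; z = -0.3770 (taking z<0)
x = 0.0250, y = 0.0716

(0.0250, 0.0716, -0.3770)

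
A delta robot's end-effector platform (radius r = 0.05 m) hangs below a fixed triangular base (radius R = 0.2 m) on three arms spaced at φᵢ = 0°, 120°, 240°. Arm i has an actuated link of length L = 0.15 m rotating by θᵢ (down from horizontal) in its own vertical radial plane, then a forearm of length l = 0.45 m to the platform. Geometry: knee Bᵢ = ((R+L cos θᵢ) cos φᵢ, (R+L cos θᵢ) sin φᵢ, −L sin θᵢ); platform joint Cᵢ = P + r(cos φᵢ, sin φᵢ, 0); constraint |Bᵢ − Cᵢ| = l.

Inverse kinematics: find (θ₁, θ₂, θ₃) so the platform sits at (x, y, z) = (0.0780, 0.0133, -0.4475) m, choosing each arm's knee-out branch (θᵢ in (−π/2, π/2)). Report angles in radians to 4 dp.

φ1=0.0° → target in arm frame (0.0780, 0.0133)
  e−x'=0.0720;  (l²−L²−(e−x')²−y'²−z²)/2L = -0.0854
  θ1 = atan2(B,A) + arccos(C/0.4533) = 0.3491
φ2=120.0° → target in arm frame (-0.0275, -0.0742)
  A cos θ + B sin θ = C:  0.1775·cos θ + -0.4475·sin θ = -0.1909
  √(A²+B²)=0.4814;  θ2 = -1.1932+1.9785 ≈ 0.7853
rotate P by −φ3: (-0.0505, 0.0609, -0.4475)
  e−x'=0.2005;  (l²−L²−(e−x')²−y'²−z²)/2L = -0.2139
  θ3 = atan2(B,A) + arccos(C/0.4904) = 0.8727

θ₁ = 0.3491, θ₂ = 0.7853, θ₃ = 0.8727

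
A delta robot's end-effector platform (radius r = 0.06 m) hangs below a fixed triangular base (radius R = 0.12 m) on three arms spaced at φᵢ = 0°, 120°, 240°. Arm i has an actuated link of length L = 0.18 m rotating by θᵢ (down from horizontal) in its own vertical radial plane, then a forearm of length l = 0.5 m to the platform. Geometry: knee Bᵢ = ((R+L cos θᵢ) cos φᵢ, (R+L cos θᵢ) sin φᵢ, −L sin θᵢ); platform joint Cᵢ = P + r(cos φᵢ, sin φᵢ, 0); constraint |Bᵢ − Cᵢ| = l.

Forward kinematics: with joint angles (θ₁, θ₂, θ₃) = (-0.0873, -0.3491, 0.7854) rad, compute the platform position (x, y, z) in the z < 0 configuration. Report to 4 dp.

arm 1 at φ=0.0°: (R−r)+L cos θ1 = 0.2393;  centre 1 = (0.2393, 0.0000, 0.0157)
arm 2 at φ=120.0°: (R−r)+L cos θ2 = 0.2291;  centre 2 = (-0.1146, 0.1984, 0.0616)
arm 3 at φ=240.0°: (R−r)+L cos θ3 = 0.1873;  centre 3 = (-0.0936, -0.1622, -0.1273)
|centre ₂|²−|centre ₁|² = -0.0012;  |centre ₃|²−|centre ₁|² = -0.0062
plane₁₂: -0.7078x+0.3969y+0.0918z = -0.0012
det = 0.4939;  x = 0.0058+-0.1695z,  y = 0.0073+-0.5335z
into |P−centre ₁|² = l²: 1.3134z² + 0.0400z + -0.1952 = 0;  Δ = 1.0270;  z = -0.4010 or 0.3706 → z<0 root = -0.4010
x = 0.0738, y = 0.2213

(0.0738, 0.2213, -0.4010)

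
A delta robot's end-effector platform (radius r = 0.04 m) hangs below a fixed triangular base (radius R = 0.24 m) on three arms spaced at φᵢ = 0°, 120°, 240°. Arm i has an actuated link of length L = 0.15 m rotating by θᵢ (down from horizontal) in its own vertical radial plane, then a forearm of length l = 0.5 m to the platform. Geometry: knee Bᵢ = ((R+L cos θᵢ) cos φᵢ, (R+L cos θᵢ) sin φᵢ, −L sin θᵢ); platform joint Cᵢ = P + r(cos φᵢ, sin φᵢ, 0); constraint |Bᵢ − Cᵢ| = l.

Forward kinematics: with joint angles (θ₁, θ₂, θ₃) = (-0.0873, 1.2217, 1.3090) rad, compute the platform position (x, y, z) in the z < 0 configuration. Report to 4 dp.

φ1=0.0°: virtual centre (0.3494, 0.0000, 0.0131), radius l
arm 2 at φ=120.0°: e+L cos θ2 = 0.2513;  centre 2 = (-0.1257, 0.2176, -0.1410)
φ3=240.0°: virtual centre (-0.1194, -0.2068, -0.1449), radius l
subtract pairs → two planes through P
plane₁₂: -0.9502x+0.4353y+-0.3081z = -0.0392
det = 0.8012;  x = 0.0443+-0.3307z,  y = 0.0065+-0.0141z
quadratic in z: (1.1096)z²+(0.1755)z+(-0.1567)=0, √Δ=0.8522 → z ∈ {-0.4631, 0.3049}; z = -0.4631 (taking z<0)
x = 0.1974, y = 0.0131

(0.1974, 0.0131, -0.4631)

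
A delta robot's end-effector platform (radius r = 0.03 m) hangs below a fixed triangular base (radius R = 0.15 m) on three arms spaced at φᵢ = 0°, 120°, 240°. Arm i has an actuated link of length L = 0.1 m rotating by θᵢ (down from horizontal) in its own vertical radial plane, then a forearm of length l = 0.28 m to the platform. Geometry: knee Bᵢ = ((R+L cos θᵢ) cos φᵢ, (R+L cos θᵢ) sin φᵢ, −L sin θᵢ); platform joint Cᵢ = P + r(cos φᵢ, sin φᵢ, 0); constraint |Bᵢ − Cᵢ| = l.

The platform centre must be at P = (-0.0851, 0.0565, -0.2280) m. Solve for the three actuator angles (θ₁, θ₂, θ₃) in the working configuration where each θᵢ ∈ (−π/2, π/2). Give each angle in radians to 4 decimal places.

θ₁ = 1.2221, θ₂ = -0.1746, θ₃ = 0.6982

arm 1 (φ=0.0°): x'=-0.0851, y'=0.0565
  A=0.2051, B=-0.2280, C=(l²−L²−A²−y'²−z²)/(2L)=-0.1442
  γ=atan2(-0.2280,0.2051)=-0.8382;  ψ=arccos(-0.4702)=2.0604;  θ1=γ+ψ≈1.2221
φ2=120.0° → target in arm frame (0.0915, 0.0454)
  A=0.0285, B=-0.2280, C=(l²−L²−A²−y'²−z²)/(2L)=0.0677
  √(A²+B²)=0.2298;  θ2 = -1.4464+1.2718 ≈ -0.1746
φ3=240.0° → target in arm frame (-0.0064, -0.1019)
  e−x'=0.1264;  (l²−L²−(e−x')²−y'²−z²)/2L = -0.0497
  γ=atan2(-0.2280,0.1264)=-1.0647;  ψ=arccos(-0.1908)=1.7628;  θ3=γ+ψ≈0.6982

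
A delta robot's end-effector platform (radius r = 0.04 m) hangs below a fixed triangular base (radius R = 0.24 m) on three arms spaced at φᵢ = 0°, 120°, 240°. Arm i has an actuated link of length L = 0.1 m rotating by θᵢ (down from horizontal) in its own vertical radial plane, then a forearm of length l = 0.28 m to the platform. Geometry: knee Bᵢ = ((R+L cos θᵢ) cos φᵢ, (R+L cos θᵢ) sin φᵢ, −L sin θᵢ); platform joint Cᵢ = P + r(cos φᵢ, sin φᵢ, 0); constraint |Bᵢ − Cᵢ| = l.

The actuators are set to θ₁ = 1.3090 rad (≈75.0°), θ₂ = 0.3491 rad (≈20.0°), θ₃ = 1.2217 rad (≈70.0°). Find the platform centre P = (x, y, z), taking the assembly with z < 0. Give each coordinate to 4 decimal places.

(-0.0348, 0.0482, -0.1867)

centre 1 = (0.2259·cos0.0°, 0.2259·sin0.0°, -0.0966) = (0.2259, 0.0000, -0.0966)
centre 2 = (0.2940·cos120.0°, 0.2940·sin120.0°, -0.0342) = (-0.1470, 0.2546, -0.0342)
centre 3 = (0.2342·cos240.0°, 0.2342·sin240.0°, -0.0940) = (-0.1171, -0.2028, -0.0940)
eliminate P² terms by subtracting sphere 1 from 2 and 3
plane₁₂: -0.7457x+0.5092y+0.1248z = 0.0272
det = 0.6518;  x = -0.0196+0.0818z,  y = 0.0249+-0.1253z
sphere 1 gives Az²+Bz+C=0 with A=1.0224, B=0.1468, C=-0.0082;  B²−4AC=0.0552;  roots -0.1867, 0.0430;  negative root z = -0.1867
x = -0.0348, y = 0.0482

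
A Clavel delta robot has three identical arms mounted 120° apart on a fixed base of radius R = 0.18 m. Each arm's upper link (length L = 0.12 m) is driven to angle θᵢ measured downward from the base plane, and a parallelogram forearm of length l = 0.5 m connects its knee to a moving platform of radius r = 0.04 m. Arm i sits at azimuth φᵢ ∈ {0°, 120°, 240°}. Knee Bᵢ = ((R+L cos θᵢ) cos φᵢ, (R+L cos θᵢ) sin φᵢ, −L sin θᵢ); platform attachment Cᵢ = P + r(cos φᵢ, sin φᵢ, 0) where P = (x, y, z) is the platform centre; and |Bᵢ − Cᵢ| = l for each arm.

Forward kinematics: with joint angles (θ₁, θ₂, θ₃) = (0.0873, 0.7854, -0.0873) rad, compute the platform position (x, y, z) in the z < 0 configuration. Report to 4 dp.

S1 = (0.2595·cos0.0°, 0.2595·sin0.0°, -0.0105) = (0.2595, 0.0000, -0.0105)
arm 2 at φ=120.0°: ρ2 = 0.2249;  S2 = (-0.1124, 0.1947, -0.0849)
S3 = (0.2595·cos240.0°, 0.2595·sin240.0°, 0.0105) = (-0.1298, -0.2248, 0.0105)
subtract pairs → two planes through P
linear system: -0.7439x+0.3895y = -0.0097−-0.1488z; -0.7786x+-0.4495y = 0.0000−0.0419z
det = 0.6377;  x = 0.0068+-0.0793z,  y = -0.0119+0.2305z
into |P−S₁|² = l²: 1.0594z² + 0.0555z + -0.1859 = 0;  Δ = 0.7908;  z = -0.4459 or 0.3935 → z<0 root = -0.4459
x = 0.0422, y = -0.1146

(0.0422, -0.1146, -0.4459)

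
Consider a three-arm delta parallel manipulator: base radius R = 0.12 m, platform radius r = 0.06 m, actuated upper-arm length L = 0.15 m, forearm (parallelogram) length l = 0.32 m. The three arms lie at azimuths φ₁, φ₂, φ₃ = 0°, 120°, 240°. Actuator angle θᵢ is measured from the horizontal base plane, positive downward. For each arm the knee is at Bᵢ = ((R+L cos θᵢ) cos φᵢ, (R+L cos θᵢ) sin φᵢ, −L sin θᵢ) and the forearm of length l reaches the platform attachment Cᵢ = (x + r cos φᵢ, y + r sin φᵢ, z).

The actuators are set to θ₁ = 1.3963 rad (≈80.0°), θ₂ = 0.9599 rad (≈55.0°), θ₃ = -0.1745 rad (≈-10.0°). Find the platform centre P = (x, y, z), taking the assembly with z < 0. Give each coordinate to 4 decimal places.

(-0.1720, -0.1323, -0.2830)

arm 1 at φ=0.0°: ρ1 = 0.0860;  centre 1 = (0.0860, 0.0000, -0.1477)
φ2=120.0°: virtual centre (-0.0730, 0.1265, -0.1229), radius l
centre 3 = (0.2077·cos240.0°, 0.2077·sin240.0°, 0.0260) = (-0.1039, -0.1799, 0.0260)
subtract pairs → two planes through P
plane₁₂: -0.3181x+0.2529y+0.0497z = 0.0072
det = 0.2105;  x = -0.0298+0.5025z,  y = -0.0091+0.4355z
quadratic in z: (1.4421)z²+(0.1711)z+(-0.0671)=0, √Δ=0.6451 → z ∈ {-0.2830, 0.1643}; z = -0.2830 (taking z<0)
x = -0.1720, y = -0.1323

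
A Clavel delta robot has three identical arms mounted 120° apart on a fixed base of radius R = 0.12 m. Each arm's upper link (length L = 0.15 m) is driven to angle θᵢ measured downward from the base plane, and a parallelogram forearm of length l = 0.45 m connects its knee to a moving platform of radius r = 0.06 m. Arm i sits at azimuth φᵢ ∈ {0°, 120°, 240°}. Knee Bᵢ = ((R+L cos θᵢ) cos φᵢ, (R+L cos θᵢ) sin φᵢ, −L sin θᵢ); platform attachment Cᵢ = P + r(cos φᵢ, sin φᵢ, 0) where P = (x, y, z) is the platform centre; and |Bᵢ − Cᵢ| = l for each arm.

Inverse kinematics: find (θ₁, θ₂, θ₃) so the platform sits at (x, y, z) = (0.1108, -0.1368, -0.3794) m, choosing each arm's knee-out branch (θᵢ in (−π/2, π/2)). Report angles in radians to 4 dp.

arm 1 (φ=0.0°): x'=0.1108, y'=-0.1368
  A=-0.0508, B=-0.3794, C=(l²−L²−A²−y'²−z²)/(2L)=0.0492
  γ=atan2(-0.3794,-0.0508)=-1.7039;  ψ=arccos(0.1285)=1.4419;  θ1=γ+ψ≈-0.2620
φ2=120.0° → target in arm frame (-0.1739, -0.0276)
  A cos θ + B sin θ = C:  0.2339·cos θ + -0.3794·sin θ = -0.0647
  √(A²+B²)=0.4457;  θ2 = -1.0184+1.7164 ≈ 0.6980
arm 3 (φ=240.0°): x'=0.0631, y'=0.1644
  A cos θ + B sin θ = C:  -0.0031·cos θ + -0.3794·sin θ = 0.0301
  θ3 = atan2(B,A) + arccos(C/0.3794) = -0.0875

θ₁ = -0.2620, θ₂ = 0.6980, θ₃ = -0.0875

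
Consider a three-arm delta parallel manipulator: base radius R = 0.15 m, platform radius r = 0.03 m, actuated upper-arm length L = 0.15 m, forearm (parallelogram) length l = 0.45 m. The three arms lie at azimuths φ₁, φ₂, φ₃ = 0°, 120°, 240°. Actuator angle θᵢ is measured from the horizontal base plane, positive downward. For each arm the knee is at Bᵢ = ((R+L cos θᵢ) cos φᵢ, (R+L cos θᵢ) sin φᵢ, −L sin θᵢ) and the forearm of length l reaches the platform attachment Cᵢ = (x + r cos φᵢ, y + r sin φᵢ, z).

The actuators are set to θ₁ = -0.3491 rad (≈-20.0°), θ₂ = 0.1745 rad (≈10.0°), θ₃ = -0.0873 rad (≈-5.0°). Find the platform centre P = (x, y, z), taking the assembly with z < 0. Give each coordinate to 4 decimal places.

(0.0480, -0.0295, -0.3440)

O1 = (0.2610·cos0.0°, 0.2610·sin0.0°, 0.0513) = (0.2610, 0.0000, 0.0513)
O2 = (0.2677·cos120.0°, 0.2677·sin120.0°, -0.0260) = (-0.1339, 0.2319, -0.0260)
O3 = (0.2694·cos240.0°, 0.2694·sin240.0°, 0.0131) = (-0.1347, -0.2333, 0.0131)
eliminate P² terms by subtracting sphere 1 from 2 and 3
linear system: -0.7896x+0.4637y = 0.0016−-0.1547z; -0.7913x+-0.4667y = 0.0020−-0.0765z
det = 0.7354;  x = -0.0023+-0.1464z,  y = -0.0004+0.0844z
quadratic in z: (1.0285)z²+(-0.0256)z+(-0.1306)=0, √Δ=0.7333 → z ∈ {-0.3440, 0.3690}; z = -0.3440 (taking z<0)
x = 0.0480, y = -0.0295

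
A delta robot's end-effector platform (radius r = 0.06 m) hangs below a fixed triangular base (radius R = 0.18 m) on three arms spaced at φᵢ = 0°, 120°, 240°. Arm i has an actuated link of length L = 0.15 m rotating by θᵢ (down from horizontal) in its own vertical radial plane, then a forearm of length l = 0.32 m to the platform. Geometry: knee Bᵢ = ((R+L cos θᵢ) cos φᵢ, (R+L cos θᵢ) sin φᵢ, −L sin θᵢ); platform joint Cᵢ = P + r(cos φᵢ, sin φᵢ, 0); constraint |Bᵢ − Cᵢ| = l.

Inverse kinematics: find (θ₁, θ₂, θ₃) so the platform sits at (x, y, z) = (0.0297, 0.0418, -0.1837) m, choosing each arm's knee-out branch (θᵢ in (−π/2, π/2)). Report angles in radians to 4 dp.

θ₁ = -0.1746, θ₂ = -0.0866, θ₃ = 0.5238

arm 1 (φ=0.0°): x'=0.0297, y'=0.0418
  A cos θ + B sin θ = C:  0.0903·cos θ + -0.1837·sin θ = 0.1208
  √(A²+B²)=0.2047;  θ1 = -1.1139+0.9393 ≈ -0.1746
rotate P by −φ2: (0.0213, -0.0466, -0.1837)
  A=0.0987, B=-0.1837, C=(l²−L²−A²−y'²−z²)/(2L)=0.1142
  γ=atan2(-0.1837,0.0987)=-1.0780;  ψ=arccos(0.5475)=0.9914;  θ2=γ+ψ≈-0.0866
arm 3 (φ=240.0°): x'=-0.0510, y'=0.0048
  e−x'=0.1710;  (l²−L²−(e−x')²−y'²−z²)/2L = 0.0562
  θ3 = atan2(B,A) + arccos(C/0.2510) = 0.5238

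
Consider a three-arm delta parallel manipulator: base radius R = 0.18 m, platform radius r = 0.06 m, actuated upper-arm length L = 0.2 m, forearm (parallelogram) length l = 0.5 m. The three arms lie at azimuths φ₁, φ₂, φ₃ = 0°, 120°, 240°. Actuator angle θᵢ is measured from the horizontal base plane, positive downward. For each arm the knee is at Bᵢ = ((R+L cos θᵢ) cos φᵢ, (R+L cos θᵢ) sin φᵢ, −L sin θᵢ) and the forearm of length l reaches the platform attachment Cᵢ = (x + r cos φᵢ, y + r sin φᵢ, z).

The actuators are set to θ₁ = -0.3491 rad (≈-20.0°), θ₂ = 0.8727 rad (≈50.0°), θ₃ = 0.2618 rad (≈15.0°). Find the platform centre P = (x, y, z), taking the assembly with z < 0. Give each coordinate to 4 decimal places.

arm 1 at φ=0.0°: ρ1 = 0.3079;  O1 = (0.3079, 0.0000, 0.0684)
arm 2 at φ=120.0°: ρ2 = 0.2486;  O2 = (-0.1243, 0.2153, -0.1532)
φ3=240.0°: virtual centre (-0.1566, -0.2712, -0.0518), radius l
eliminate P² terms by subtracting sphere 1 from 2 and 3
[-0.8644 0.4305 -0.4432]·P = -0.0143;  [-0.9291 -0.5425 -0.2403]·P = 0.0013
Cramer: x(z) = 0.0083-0.3958z;  y(z) = -0.0165+0.2348z
into |P−O₁|² = l²: 1.2118z² + 0.0927z + -0.1553 = 0;  Δ = 0.7611;  z = -0.3982 or 0.3217 → z<0 root = -0.3982
x = 0.1659, y = -0.1100

(0.1659, -0.1100, -0.3982)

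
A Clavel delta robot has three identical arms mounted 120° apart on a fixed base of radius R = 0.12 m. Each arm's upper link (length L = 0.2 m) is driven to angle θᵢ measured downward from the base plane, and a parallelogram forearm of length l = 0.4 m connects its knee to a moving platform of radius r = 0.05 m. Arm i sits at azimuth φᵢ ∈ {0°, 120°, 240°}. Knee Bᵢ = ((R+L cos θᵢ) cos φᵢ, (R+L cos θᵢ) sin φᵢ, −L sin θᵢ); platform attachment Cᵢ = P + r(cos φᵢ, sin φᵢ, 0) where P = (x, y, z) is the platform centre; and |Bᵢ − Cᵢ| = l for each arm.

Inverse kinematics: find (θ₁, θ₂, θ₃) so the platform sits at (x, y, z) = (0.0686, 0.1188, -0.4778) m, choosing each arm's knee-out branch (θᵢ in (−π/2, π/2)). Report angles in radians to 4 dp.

φ1=0.0° → target in arm frame (0.0686, 0.1188)
  e−x'=0.0014;  (l²−L²−(e−x')²−y'²−z²)/2L = -0.3060
  γ=atan2(-0.4778,0.0014)=-1.5679;  ψ=arccos(-0.6405)=2.2659;  θ1=γ+ψ≈0.6980
arm 2 (φ=120.0°): x'=0.0686, y'=-0.1188
  e−x'=0.0014;  (l²−L²−(e−x')²−y'²−z²)/2L = -0.3060
  √(A²+B²)=0.4778;  θ2 = -1.5678+2.2659 ≈ 0.6981
rotate P by −φ3: (-0.1372, 0.0000, -0.4778)
  A cos θ + B sin θ = C:  0.2072·cos θ + -0.4778·sin θ = -0.3780
  √(A²+B²)=0.5208;  θ3 = -1.1616+2.3832 ≈ 1.2215

θ₁ = 0.6980, θ₂ = 0.6981, θ₃ = 1.2215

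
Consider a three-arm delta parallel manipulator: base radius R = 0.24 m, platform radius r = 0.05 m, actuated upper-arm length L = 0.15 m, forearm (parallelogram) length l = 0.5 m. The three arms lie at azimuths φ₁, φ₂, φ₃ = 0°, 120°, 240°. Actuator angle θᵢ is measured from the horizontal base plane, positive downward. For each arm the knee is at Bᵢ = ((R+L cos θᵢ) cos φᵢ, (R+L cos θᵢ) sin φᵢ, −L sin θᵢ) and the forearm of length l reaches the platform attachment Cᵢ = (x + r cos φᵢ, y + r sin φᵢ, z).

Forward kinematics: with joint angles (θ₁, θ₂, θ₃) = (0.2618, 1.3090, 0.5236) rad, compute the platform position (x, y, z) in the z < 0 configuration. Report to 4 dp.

(0.1044, -0.1151, -0.4673)

S1 = (0.3349·cos0.0°, 0.3349·sin0.0°, -0.0388) = (0.3349, 0.0000, -0.0388)
φ2=120.0°: virtual centre (-0.1144, 0.1982, -0.1449), radius l
φ3=240.0°: virtual centre (-0.1600, -0.2770, -0.0750), radius l
subtract pairs → two planes through P
[-0.8986 0.3963 -0.2121]·P = -0.0403;  [-0.9897 -0.5541 -0.0724]·P = -0.0057
det = 0.8901;  x = 0.0276+-0.1643z,  y = -0.0391+0.1628z
quadratic in z: (1.0535)z²+(0.1659)z+(-0.1526)=0, √Δ=0.8188 → z ∈ {-0.4673, 0.3099}; z = -0.4673 (taking z<0)
x = 0.1044, y = -0.1151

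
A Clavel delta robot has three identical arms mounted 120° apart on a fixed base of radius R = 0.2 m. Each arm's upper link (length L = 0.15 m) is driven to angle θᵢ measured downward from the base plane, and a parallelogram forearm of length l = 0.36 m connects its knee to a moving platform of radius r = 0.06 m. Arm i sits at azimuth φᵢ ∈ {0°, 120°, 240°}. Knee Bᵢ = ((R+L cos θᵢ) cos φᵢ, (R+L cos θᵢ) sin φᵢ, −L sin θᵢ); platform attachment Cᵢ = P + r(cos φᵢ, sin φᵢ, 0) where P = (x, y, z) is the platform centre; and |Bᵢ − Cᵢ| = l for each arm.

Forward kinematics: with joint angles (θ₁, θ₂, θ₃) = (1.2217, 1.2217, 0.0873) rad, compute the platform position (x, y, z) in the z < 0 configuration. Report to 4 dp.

(-0.0751, -0.1301, -0.3451)

arm 1 at φ=0.0°: (R−r)+L cos θ1 = 0.1913;  S1 = (0.1913, 0.0000, -0.1410)
S2 = (0.1913·cos120.0°, 0.1913·sin120.0°, -0.1410) = (-0.0957, 0.1657, -0.1410)
S3 = (0.2894·cos240.0°, 0.2894·sin240.0°, -0.0131) = (-0.1447, -0.2507, -0.0131)
|S₂|²−|S₁|² = 0.0000;  |S₃|²−|S₁|² = 0.0275
plane₁₂: -0.5739x+0.3314y+0.0000z = 0.0000
Cramer: x(z) = -0.0178+0.1660z;  y(z) = -0.0309+0.2876z
quadratic in z: (1.1103)z²+(0.1947)z+(-0.0650)=0, √Δ=0.5716 → z ∈ {-0.3451, 0.1697}; z = -0.3451 (taking z<0)
x = -0.0751, y = -0.1301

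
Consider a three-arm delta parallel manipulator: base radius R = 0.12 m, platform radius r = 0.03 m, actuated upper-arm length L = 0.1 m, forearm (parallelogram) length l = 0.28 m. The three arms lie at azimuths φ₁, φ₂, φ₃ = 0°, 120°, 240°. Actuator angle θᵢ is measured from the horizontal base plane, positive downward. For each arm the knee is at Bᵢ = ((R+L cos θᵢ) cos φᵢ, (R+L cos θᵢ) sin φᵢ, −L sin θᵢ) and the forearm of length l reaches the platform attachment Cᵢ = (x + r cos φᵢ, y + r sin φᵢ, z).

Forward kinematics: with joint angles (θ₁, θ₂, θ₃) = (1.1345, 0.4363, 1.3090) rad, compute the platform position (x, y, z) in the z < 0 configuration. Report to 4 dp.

centre 1 = (0.1323·cos0.0°, 0.1323·sin0.0°, -0.0906) = (0.1323, 0.0000, -0.0906)
centre 2 = (0.1806·cos120.0°, 0.1806·sin120.0°, -0.0423) = (-0.0903, 0.1564, -0.0423)
arm 3 at φ=240.0°: (R−r)+L cos θ3 = 0.1159;  centre 3 = (-0.0579, -0.1004, -0.0966)
subtract pairs → two planes through P
[-0.4451 0.3129 0.0967]·P = 0.0087;  [-0.3804 -0.2007 -0.0119]·P = -0.0029
det = 0.2084;  x = -0.0040+0.0753z,  y = 0.0222+-0.2021z
into |P−centre ₁|² = l²: 1.0465z² + 0.1518z + -0.0511 = 0;  Δ = 0.2371;  z = -0.3052 or 0.1601 → z<0 root = -0.3052
x = -0.0269, y = 0.0839

(-0.0269, 0.0839, -0.3052)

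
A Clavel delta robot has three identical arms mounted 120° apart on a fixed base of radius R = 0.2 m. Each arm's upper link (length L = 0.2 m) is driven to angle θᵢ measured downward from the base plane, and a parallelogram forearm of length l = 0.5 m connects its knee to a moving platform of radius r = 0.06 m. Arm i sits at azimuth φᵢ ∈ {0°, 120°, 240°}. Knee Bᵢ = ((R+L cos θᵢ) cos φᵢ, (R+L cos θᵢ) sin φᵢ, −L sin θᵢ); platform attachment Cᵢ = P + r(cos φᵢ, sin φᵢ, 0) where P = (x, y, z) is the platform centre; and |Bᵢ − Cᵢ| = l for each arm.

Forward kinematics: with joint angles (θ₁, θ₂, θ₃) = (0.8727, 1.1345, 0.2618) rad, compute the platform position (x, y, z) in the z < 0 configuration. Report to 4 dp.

centre 1 = (0.2686·cos0.0°, 0.2686·sin0.0°, -0.1532) = (0.2686, 0.0000, -0.1532)
arm 2 at φ=120.0°: (R−r)+L cos θ2 = 0.2245;  centre 2 = (-0.1123, 0.1944, -0.1813)
centre 3 = (0.3332·cos240.0°, 0.3332·sin240.0°, -0.0518) = (-0.1666, -0.2885, -0.0518)
subtract pairs → two planes through P
[-0.7616 0.3889 -0.0561]·P = -0.0123;  [-0.8703 -0.5771 0.2029]·P = 0.0181
det = 0.7780;  x = 0.0001+0.0598z,  y = -0.0315+0.2614z
into |P−centre ₁|² = l²: 1.0719z² + 0.2578z + -0.1535 = 0;  Δ = 0.7245;  z = -0.5173 or 0.2768 → z<0 root = -0.5173
x = -0.0308, y = -0.1667

(-0.0308, -0.1667, -0.5173)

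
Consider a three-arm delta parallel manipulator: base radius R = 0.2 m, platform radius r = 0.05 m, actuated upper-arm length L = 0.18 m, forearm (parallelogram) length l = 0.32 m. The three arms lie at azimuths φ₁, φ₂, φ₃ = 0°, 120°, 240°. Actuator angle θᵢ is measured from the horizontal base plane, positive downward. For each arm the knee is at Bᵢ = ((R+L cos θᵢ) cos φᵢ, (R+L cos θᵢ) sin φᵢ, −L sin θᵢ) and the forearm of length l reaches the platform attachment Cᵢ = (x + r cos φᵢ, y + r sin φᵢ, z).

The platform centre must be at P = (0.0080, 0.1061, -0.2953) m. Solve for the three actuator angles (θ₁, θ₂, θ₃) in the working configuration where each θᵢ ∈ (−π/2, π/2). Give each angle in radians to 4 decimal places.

θ₁ = 0.8731, θ₂ = 0.4363, θ₃ = 1.3091

φ1=0.0° → target in arm frame (0.0080, 0.1061)
  A cos θ + B sin θ = C:  0.1420·cos θ + -0.2953·sin θ = -0.1351
  θ1 = atan2(B,A) + arccos(C/0.3277) = 0.8731
arm 2 (φ=120.0°): x'=0.0879, y'=-0.0600
  A=0.0621, B=-0.2953, C=(l²−L²−A²−y'²−z²)/(2L)=-0.0685
  √(A²+B²)=0.3018;  θ2 = -1.3635+1.7998 ≈ 0.4363
φ3=240.0° → target in arm frame (-0.0959, -0.0461)
  A cos θ + B sin θ = C:  0.2459·cos θ + -0.2953·sin θ = -0.2216
  γ=atan2(-0.2953,0.2459)=-0.8765;  ψ=arccos(-0.5768)=2.1856;  θ3=γ+ψ≈1.3091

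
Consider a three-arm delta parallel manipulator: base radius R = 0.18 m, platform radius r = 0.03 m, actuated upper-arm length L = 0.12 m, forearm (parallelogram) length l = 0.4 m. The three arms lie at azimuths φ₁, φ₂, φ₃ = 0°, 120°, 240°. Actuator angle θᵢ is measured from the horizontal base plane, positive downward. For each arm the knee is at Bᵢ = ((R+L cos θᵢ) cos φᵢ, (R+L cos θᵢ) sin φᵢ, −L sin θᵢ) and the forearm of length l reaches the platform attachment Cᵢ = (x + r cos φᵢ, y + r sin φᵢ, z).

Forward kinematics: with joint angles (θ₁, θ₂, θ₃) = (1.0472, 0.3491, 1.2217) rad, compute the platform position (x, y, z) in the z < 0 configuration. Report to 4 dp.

(-0.0323, 0.0986, -0.4065)

centre 1 = (0.2100·cos0.0°, 0.2100·sin0.0°, -0.1039) = (0.2100, 0.0000, -0.1039)
arm 2 at φ=120.0°: ρ2 = 0.2628;  centre 2 = (-0.1314, 0.2276, -0.0410)
arm 3 at φ=240.0°: ρ3 = 0.1910;  centre 3 = (-0.0955, -0.1655, -0.1128)
eliminate P² terms by subtracting sphere 1 from 2 and 3
linear system: -0.6828x+0.4551y = 0.0158−0.1258z; -0.6110x+-0.3309y = -0.0057−-0.0177z
det = 0.5040;  x = -0.0053+0.0666z,  y = 0.0269+-0.1764z
sphere 1 gives Az²+Bz+C=0 with A=1.0356, B=0.1697, C=-0.1021;  B²−4AC=0.4519;  roots -0.4065, 0.2426;  negative root z = -0.4065
x = -0.0323, y = 0.0986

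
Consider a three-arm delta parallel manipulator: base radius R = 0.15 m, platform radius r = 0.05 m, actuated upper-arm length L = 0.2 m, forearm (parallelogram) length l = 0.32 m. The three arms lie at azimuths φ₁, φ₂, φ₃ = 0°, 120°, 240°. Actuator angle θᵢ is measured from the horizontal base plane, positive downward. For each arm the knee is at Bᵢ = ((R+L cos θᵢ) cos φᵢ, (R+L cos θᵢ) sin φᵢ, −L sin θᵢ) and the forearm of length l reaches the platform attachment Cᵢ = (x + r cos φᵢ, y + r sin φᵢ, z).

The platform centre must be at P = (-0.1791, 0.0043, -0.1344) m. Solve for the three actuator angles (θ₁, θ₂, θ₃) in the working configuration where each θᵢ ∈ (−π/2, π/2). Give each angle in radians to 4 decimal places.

θ₁ = 1.3964, θ₂ = -0.3487, θ₃ = -0.2621

φ1=0.0° → target in arm frame (-0.1791, 0.0043)
  e−x'=0.2791;  (l²−L²−(e−x')²−y'²−z²)/2L = -0.0839
  √(A²+B²)=0.3098;  θ1 = -0.4488+1.8452 ≈ 1.3964
arm 2 (φ=120.0°): x'=0.0933, y'=0.1530
  A=0.0067, B=-0.1344, C=(l²−L²−A²−y'²−z²)/(2L)=0.0522
  θ2 = atan2(B,A) + arccos(C/0.1346) = -0.3487
arm 3 (φ=240.0°): x'=0.0858, y'=-0.1573
  A=0.0142, B=-0.1344, C=(l²−L²−A²−y'²−z²)/(2L)=0.0485
  γ=atan2(-0.1344,0.0142)=-1.4657;  ψ=arccos(0.3590)=1.2036;  θ3=γ+ψ≈-0.2621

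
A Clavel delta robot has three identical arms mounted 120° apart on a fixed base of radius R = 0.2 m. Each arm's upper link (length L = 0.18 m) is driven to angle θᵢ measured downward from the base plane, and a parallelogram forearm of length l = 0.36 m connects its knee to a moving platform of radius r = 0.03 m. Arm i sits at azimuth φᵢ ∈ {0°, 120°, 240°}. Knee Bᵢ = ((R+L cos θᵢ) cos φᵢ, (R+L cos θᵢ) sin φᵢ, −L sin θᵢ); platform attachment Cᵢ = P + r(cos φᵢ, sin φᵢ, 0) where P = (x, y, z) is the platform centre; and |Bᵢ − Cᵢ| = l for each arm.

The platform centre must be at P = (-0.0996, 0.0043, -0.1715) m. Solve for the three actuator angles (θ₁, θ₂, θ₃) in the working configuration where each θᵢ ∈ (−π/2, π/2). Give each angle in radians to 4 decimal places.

rotate P by −φ1: (-0.0996, 0.0043, -0.1715)
  e−x'=0.2696;  (l²−L²−(e−x')²−y'²−z²)/2L = -0.0137
  θ1 = atan2(B,A) + arccos(C/0.3195) = 1.0470
φ2=120.0° → target in arm frame (0.0535, 0.0841)
  A cos θ + B sin θ = C:  0.1165·cos θ + -0.1715·sin θ = 0.1310
  √(A²+B²)=0.2073;  θ2 = -0.9742+0.8870 ≈ -0.0872
rotate P by −φ3: (0.0461, -0.0884, -0.1715)
  A=0.1239, B=-0.1715, C=(l²−L²−A²−y'²−z²)/(2L)=0.1239
  √(A²+B²)=0.2116;  θ3 = -0.9451+0.9450 ≈ 0.0000

θ₁ = 1.0470, θ₂ = -0.0872, θ₃ = 0.0000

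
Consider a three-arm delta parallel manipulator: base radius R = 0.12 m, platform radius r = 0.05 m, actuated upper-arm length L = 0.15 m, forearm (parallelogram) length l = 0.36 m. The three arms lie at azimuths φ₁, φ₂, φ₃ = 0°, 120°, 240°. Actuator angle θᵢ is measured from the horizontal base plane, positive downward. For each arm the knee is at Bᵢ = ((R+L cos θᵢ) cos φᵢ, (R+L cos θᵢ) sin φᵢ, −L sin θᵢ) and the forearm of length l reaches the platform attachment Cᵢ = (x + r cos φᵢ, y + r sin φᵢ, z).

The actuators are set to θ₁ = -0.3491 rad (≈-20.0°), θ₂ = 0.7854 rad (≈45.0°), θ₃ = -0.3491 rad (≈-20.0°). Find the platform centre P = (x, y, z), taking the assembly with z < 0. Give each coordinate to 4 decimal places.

arm 1 at φ=0.0°: (R−r)+L cos θ1 = 0.2110;  centre 1 = (0.2110, 0.0000, 0.0513)
φ2=120.0°: virtual centre (-0.0880, 0.1525, -0.1061), radius l
φ3=240.0°: virtual centre (-0.1055, -0.1827, 0.0513), radius l
eliminate P² terms by subtracting sphere 1 from 2 and 3
plane₁₂: -0.5980x+0.3050y+-0.3147z = -0.0049
det = 0.4115;  x = 0.0043+-0.2795z,  y = -0.0075+0.4841z
quadratic in z: (1.3124)z²+(0.0056)z+(-0.0842)=0, √Δ=0.6650 → z ∈ {-0.2555, 0.2512}; z = -0.2555 (taking z<0)
x = 0.0757, y = -0.1312

(0.0757, -0.1312, -0.2555)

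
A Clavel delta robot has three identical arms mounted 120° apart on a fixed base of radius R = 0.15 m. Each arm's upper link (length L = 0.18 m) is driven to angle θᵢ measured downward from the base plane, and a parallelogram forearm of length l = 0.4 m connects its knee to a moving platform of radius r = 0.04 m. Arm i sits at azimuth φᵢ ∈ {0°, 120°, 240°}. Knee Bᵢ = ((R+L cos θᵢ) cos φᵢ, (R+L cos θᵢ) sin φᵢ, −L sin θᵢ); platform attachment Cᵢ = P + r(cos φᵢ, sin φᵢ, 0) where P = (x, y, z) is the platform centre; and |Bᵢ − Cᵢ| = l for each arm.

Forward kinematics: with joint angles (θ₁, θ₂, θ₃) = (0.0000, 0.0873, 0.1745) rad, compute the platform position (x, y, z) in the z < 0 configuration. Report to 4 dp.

(0.0162, 0.0096, -0.2915)

S1 = (0.2900·cos0.0°, 0.2900·sin0.0°, 0.0000) = (0.2900, 0.0000, 0.0000)
arm 2 at φ=120.0°: ρ2 = 0.2893;  S2 = (-0.1447, 0.2506, -0.0157)
φ3=240.0°: virtual centre (-0.1436, -0.2488, -0.0313), radius l
|S₂|²−|S₁|² = -0.0002;  |S₃|²−|S₁|² = -0.0006
linear system: -0.8693x+0.5011y = -0.0002−-0.0314z; -0.8673x+-0.4976y = -0.0006−-0.0625z
det = 0.8671;  x = 0.0004+-0.0541z,  y = 0.0005+-0.0313z
sphere 1 gives Az²+Bz+C=0 with A=1.0039, B=0.0313, C=-0.0762;  B²−4AC=0.3068;  roots -0.2915, 0.2603;  negative root z = -0.2915
x = 0.0162, y = 0.0096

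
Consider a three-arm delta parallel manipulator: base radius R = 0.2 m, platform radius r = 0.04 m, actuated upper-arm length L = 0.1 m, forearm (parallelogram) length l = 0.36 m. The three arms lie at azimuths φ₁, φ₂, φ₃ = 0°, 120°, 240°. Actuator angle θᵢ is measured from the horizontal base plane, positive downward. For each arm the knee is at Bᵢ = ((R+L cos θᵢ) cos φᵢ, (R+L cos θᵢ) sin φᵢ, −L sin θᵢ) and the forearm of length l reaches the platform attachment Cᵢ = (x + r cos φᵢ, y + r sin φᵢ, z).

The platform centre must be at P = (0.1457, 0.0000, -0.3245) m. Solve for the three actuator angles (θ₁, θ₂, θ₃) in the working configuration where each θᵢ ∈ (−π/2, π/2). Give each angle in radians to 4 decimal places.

θ₁ = -0.1747, θ₂ = 1.3965, θ₃ = 1.3965

φ1=0.0° → target in arm frame (0.1457, 0.0000)
  A cos θ + B sin θ = C:  0.0143·cos θ + -0.3245·sin θ = 0.0705
  √(A²+B²)=0.3248;  θ1 = -1.5268+1.3521 ≈ -0.1747
arm 2 (φ=120.0°): x'=-0.0728, y'=-0.1262
  A cos θ + B sin θ = C:  0.2328·cos θ + -0.3245·sin θ = -0.2792
  θ2 = atan2(B,A) + arccos(C/0.3994) = 1.3965
φ3=240.0° → target in arm frame (-0.0729, 0.1262)
  A=0.2329, B=-0.3245, C=(l²−L²−A²−y'²−z²)/(2L)=-0.2792
  γ=atan2(-0.3245,0.2329)=-0.9484;  ψ=arccos(-0.6991)=2.3449;  θ3=γ+ψ≈1.3965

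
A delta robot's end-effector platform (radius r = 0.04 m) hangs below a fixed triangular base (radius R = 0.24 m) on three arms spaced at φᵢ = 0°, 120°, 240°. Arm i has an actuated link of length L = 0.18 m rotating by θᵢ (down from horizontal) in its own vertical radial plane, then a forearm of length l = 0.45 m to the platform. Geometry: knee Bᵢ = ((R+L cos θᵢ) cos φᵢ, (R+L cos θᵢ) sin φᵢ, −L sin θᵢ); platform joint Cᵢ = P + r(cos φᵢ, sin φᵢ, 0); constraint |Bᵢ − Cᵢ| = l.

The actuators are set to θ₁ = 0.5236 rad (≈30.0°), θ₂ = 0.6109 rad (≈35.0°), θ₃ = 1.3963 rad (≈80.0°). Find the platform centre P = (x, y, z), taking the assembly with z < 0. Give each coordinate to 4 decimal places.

arm 1 at φ=0.0°: e+L cos θ1 = 0.3559;  centre 1 = (0.3559, 0.0000, -0.0900)
φ2=120.0°: virtual centre (-0.1737, 0.3009, -0.1032), radius l
φ3=240.0°: virtual centre (-0.1156, -0.2003, -0.1773), radius l
subtract pairs → two planes through P
plane₁₂: -1.0592x+0.6018y+-0.0265z = -0.0034
Cramer: x(z) = 0.0316-0.1166z;  y(z) = 0.0500-0.1612z
quadratic in z: (1.0396)z²+(0.2395)z+(-0.0867)=0, √Δ=0.6466 → z ∈ {-0.4262, 0.1958}; z = -0.4262 (taking z<0)
x = 0.0813, y = 0.1187

(0.0813, 0.1187, -0.4262)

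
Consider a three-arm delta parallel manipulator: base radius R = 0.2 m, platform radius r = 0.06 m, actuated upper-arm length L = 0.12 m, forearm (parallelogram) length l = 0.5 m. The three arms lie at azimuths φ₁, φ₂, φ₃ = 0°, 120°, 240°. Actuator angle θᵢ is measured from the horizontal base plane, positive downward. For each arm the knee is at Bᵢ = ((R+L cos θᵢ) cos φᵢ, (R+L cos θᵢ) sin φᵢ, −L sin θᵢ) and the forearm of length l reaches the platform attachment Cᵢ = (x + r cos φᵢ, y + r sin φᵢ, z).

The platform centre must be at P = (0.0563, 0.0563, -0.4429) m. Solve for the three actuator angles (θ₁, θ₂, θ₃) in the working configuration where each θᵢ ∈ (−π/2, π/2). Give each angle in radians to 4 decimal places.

arm 1 (φ=0.0°): x'=0.0563, y'=0.0563
  A cos θ + B sin θ = C:  0.0837·cos θ + -0.4429·sin θ = 0.1219
  γ=atan2(-0.4429,0.0837)=-1.3840;  ψ=arccos(0.2705)=1.2969;  θ1=γ+ψ≈-0.0872
rotate P by −φ2: (0.0206, -0.0769, -0.4429)
  A=0.1194, B=-0.4429, C=(l²−L²−A²−y'²−z²)/(2L)=0.0803
  θ2 = atan2(B,A) + arccos(C/0.4587) = 0.0874
arm 3 (φ=240.0°): x'=-0.0769, y'=0.0206
  e−x'=0.2169;  (l²−L²−(e−x')²−y'²−z²)/2L = -0.0335
  θ3 = atan2(B,A) + arccos(C/0.4932) = 0.5233

θ₁ = -0.0872, θ₂ = 0.0874, θ₃ = 0.5233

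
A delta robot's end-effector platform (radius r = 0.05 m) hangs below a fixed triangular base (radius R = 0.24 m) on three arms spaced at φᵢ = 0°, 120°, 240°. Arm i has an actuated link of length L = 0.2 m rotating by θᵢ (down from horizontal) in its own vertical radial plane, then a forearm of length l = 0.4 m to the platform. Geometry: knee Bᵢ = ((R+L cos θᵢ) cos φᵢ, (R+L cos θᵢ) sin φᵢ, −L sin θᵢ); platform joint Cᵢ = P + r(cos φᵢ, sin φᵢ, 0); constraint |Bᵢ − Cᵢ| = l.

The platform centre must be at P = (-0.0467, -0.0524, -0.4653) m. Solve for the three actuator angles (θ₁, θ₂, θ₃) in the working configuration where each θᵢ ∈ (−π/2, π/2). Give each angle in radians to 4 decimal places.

rotate P by −φ1: (-0.0467, -0.0524, -0.4653)
  A=0.2367, B=-0.4653, C=(l²−L²−A²−y'²−z²)/(2L)=-0.3882
  √(A²+B²)=0.5220;  θ1 = -1.1002+2.4092 ≈ 1.3090
φ2=120.0° → target in arm frame (-0.0220, 0.0666)
  A cos θ + B sin θ = C:  0.2120·cos θ + -0.4653·sin θ = -0.3648
  θ2 = atan2(B,A) + arccos(C/0.5113) = 1.2218
rotate P by −φ3: (0.0687, -0.0142, -0.4653)
  e−x'=0.1213;  (l²−L²−(e−x')²−y'²−z²)/2L = -0.2785
  θ3 = atan2(B,A) + arccos(C/0.4808) = 0.8728

θ₁ = 1.3090, θ₂ = 1.2218, θ₃ = 0.8728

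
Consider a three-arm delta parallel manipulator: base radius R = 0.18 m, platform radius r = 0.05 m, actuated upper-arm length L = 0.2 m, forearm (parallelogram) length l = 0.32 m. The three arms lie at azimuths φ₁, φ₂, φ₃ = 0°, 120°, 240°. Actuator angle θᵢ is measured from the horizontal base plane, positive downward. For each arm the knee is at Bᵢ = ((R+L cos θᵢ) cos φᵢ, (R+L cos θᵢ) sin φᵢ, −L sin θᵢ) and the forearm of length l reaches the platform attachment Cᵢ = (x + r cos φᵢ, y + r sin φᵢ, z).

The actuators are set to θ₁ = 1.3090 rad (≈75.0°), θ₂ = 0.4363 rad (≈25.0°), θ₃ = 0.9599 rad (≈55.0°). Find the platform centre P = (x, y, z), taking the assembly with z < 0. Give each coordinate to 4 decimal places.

arm 1 at φ=0.0°: e+L cos θ1 = 0.1818;  O1 = (0.1818, 0.0000, -0.1932)
O2 = (0.3113·cos120.0°, 0.3113·sin120.0°, -0.0845) = (-0.1556, 0.2696, -0.0845)
arm 3 at φ=240.0°: e+L cos θ3 = 0.2447;  O3 = (-0.1224, -0.2119, -0.1638)
subtract pairs → two planes through P
[-0.6748 0.5391 0.2173]·P = 0.0337;  [-0.6082 -0.4239 0.0587]·P = 0.0164
Cramer: x(z) = -0.0376+0.2016z;  y(z) = 0.0154-0.1508z
sphere 1 gives Az²+Bz+C=0 with A=1.0634, B=0.2933, C=-0.0167;  B²−4AC=0.1571;  roots -0.3243, 0.0485;  negative root z = -0.3243
x = -0.1030, y = 0.0643

(-0.1030, 0.0643, -0.3243)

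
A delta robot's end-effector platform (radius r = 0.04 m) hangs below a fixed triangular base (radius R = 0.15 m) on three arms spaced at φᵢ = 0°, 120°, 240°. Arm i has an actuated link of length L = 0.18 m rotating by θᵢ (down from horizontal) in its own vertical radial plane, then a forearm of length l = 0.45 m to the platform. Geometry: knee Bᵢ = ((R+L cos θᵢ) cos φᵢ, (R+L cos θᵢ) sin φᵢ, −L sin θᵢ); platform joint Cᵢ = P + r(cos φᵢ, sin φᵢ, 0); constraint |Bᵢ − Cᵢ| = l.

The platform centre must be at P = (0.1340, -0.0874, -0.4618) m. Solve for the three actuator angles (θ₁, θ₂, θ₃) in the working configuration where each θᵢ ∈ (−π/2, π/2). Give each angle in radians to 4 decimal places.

arm 1 (φ=0.0°): x'=0.1340, y'=-0.0874
  A=-0.0240, B=-0.4618, C=(l²−L²−A²−y'²−z²)/(2L)=-0.1427
  γ=atan2(-0.4618,-0.0240)=-1.6227;  ψ=arccos(-0.3086)=1.8845;  θ1=γ+ψ≈0.2618
φ2=120.0° → target in arm frame (-0.1427, -0.0723)
  A=0.2527, B=-0.4618, C=(l²−L²−A²−y'²−z²)/(2L)=-0.3118
  √(A²+B²)=0.5264;  θ2 = -1.0701+2.2047 ≈ 1.1346
arm 3 (φ=240.0°): x'=0.0087, y'=0.1597
  A=0.1013, B=-0.4618, C=(l²−L²−A²−y'²−z²)/(2L)=-0.2193
  √(A²+B²)=0.4728;  θ3 = -1.3548+2.0531 ≈ 0.6983

θ₁ = 0.2618, θ₂ = 1.1346, θ₃ = 0.6983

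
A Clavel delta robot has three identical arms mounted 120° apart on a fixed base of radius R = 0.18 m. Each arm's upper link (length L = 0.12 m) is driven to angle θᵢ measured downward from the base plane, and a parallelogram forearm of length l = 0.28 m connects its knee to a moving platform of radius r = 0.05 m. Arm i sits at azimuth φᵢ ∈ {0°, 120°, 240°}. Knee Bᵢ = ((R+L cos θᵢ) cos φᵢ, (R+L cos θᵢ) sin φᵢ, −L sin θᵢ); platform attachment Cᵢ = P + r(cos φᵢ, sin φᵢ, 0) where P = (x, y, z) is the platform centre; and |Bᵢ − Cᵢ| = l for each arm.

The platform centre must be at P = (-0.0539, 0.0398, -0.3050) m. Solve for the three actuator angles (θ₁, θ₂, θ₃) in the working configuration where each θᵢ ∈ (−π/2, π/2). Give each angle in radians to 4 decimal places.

arm 1 (φ=0.0°): x'=-0.0539, y'=0.0398
  A cos θ + B sin θ = C:  0.1839·cos θ + -0.3050·sin θ = -0.2685
  √(A²+B²)=0.3562;  θ1 = -1.0282+2.4246 ≈ 1.3963
arm 2 (φ=120.0°): x'=0.0614, y'=0.0268
  e−x'=0.0686;  (l²−L²−(e−x')²−y'²−z²)/2L = -0.1435
  θ2 = atan2(B,A) + arccos(C/0.3126) = 0.6982
rotate P by −φ3: (-0.0075, -0.0666, -0.3050)
  A=0.1375, B=-0.3050, C=(l²−L²−A²−y'²−z²)/(2L)=-0.2182
  γ=atan2(-0.3050,0.1375)=-1.1472;  ψ=arccos(-0.6522)=2.2813;  θ3=γ+ψ≈1.1341

θ₁ = 1.3963, θ₂ = 0.6982, θ₃ = 1.1341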